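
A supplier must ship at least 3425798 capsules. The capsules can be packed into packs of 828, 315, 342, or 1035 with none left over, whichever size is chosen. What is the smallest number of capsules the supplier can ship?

3854340

The number of capsules must be a common multiple of 828, 315, 342, and 1035, so a multiple of their LCM.
828 = 2^2 × 3^2 × 23
315 = 3^2 × 5 × 7
342 = 2 × 3^2 × 19
1035 = 3^2 × 5 × 23
LCM(828, 315, 342, 1035) = 2^2 × 3^2 × 5 × 7 × 19 × 23 = 550620.
Smallest multiple of 550620 that is ≥ 3425798: ⌈3425798/550620⌉ × 550620 = 7 × 550620 = 3854340.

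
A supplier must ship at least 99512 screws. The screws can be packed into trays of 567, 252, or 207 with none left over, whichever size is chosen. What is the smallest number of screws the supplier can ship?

The number of screws must be a common multiple of 567, 252, and 207, so a multiple of their LCM.
567 = 3^4 × 7
252 = 2^2 × 3^2 × 7
207 = 3^2 × 23
LCM(567, 252, 207) = 2^2 × 3^4 × 7 × 23 = 52164.
Smallest multiple of 52164 that is ≥ 99512: ⌈99512/52164⌉ × 52164 = 2 × 52164 = 104328.

104328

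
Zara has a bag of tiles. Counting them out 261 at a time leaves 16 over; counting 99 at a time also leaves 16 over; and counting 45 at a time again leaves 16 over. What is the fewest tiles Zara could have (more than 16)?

N − 16 must be a common multiple of 261, 99, and 45.
261 = 3^2 × 29
99 = 3^2 × 11
45 = 3^2 × 5
LCM(261, 99, 45) = 3^2 × 5 × 11 × 29 = 14355.
Smallest N > 16 is LCM + 16 = 14355 + 16 = 14371.

14371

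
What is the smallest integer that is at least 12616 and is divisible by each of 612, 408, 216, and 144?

14688

The integer must be a common multiple of 612, 408, 216, and 144, so a multiple of their LCM.
612 = 2^2 × 3^2 × 17
408 = 2^3 × 3 × 17
216 = 2^3 × 3^3
144 = 2^4 × 3^2
LCM(612, 408, 216, 144) = 2^4 × 3^3 × 17 = 7344.
Smallest multiple of 7344 that is ≥ 12616: ⌈12616/7344⌉ × 7344 = 2 × 7344 = 14688.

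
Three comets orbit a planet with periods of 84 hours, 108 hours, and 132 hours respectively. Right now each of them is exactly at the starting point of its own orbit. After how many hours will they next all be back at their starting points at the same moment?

We need the least common multiple of the intervals.
84 = 2^2 × 3 × 7
108 = 2^2 × 3^3
132 = 2^2 × 3 × 11
LCM(84, 108, 132) = 2^2 × 3^3 × 7 × 11 = 8316.

8316 hours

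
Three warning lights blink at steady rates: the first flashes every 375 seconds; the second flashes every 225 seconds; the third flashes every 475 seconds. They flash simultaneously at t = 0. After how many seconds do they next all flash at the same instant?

21375 seconds

The first simultaneous occurrence is after LCM of the individual periods.
375 = 3 × 5^3
225 = 3^2 × 5^2
475 = 5^2 × 19
LCM(375, 225, 475) = 3^2 × 5^3 × 19 = 21375.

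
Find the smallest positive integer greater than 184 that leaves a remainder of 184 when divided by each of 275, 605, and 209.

57659

N − 184 must be a common multiple of 275, 605, and 209.
275 = 5^2 × 11
605 = 5 × 11^2
209 = 11 × 19
LCM(275, 605, 209) = 5^2 × 11^2 × 19 = 57475.
Smallest N > 184 is LCM + 184 = 57475 + 184 = 57659.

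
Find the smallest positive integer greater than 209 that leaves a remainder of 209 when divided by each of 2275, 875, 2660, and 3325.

N − 209 must be a common multiple of 2275, 875, 2660, and 3325.
2275 = 5^2 × 7 × 13
875 = 5^3 × 7
2660 = 2^2 × 5 × 7 × 19
3325 = 5^2 × 7 × 19
LCM(2275, 875, 2660, 3325) = 2^2 × 5^3 × 7 × 13 × 19 = 864500.
Smallest N > 209 is LCM + 209 = 864500 + 209 = 864709.

864709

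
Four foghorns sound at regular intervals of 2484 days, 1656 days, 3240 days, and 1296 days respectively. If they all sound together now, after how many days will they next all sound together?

The first simultaneous occurrence is after LCM of the individual periods.
2484 = 2^2 × 3^3 × 23
1656 = 2^3 × 3^2 × 23
3240 = 2^3 × 3^4 × 5
1296 = 2^4 × 3^4
LCM(2484, 1656, 3240, 1296) = 2^4 × 3^4 × 5 × 23 = 149040.

149040 days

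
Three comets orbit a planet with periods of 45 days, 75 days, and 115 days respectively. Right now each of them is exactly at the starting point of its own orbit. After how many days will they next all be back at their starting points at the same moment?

The first simultaneous occurrence is after LCM of the individual periods.
45 = 3^2 × 5
75 = 3 × 5^2
115 = 5 × 23
LCM(45, 75, 115) = 3^2 × 5^2 × 23 = 5175.

5175 days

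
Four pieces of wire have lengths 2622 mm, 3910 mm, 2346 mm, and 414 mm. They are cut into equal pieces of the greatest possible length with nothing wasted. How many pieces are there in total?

Piece length = gcd(2622, 3910, 2346, 414).
2622 = 2 × 3 × 19 × 23
3910 = 2 × 5 × 17 × 23
2346 = 2 × 3 × 17 × 23
414 = 2 × 3^2 × 23
gcd(2622, 3910, 2346, 414) = 2 × 23 = 46.
Total pieces = 2622/46 + 3910/46 + 2346/46 + 414/46 = 57 + 85 + 51 + 9 = 202.

202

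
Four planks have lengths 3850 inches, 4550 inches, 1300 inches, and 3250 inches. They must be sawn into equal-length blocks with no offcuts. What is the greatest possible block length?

This is the greatest common divisor of 3850, 4550, 1300, and 3250.
3850 = 2 × 5^2 × 7 × 11
4550 = 2 × 5^2 × 7 × 13
1300 = 2^2 × 5^2 × 13
3250 = 2 × 5^3 × 13
gcd(3850, 4550, 1300, 3250) = 2 × 5^2 = 50.

50 inches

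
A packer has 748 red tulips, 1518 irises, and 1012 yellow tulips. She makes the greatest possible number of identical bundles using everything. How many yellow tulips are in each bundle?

46

Number of bundles = gcd(748, 1518, 1012).
748 = 2^2 × 11 × 17
1518 = 2 × 3 × 11 × 23
1012 = 2^2 × 11 × 23
gcd(748, 1518, 1012) = 2 × 11 = 22.
yellow tulips per bundle = 1012 / 22 = 46.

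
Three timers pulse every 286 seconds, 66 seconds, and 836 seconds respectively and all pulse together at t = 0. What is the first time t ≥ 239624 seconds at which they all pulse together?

260832 seconds

Joint pulses occur at multiples of LCM(286, 66, 836).
286 = 2 × 11 × 13
66 = 2 × 3 × 11
836 = 2^2 × 11 × 19
LCM(286, 66, 836) = 2^2 × 3 × 11 × 13 × 19 = 32604.
Smallest multiple of 32604 that is ≥ 239624: ⌈239624/32604⌉ × 32604 = 8 × 32604 = 260832.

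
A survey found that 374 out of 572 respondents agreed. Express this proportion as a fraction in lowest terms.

17/26

374 = 2 × 11 × 17
572 = 2^2 × 11 × 13
gcd(374, 572) = 2 × 11 = 22.
Divide numerator and denominator by 22: 374/572 = 17/26.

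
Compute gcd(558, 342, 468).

18

558 = 2 × 3^2 × 31
342 = 2 × 3^2 × 19
468 = 2^2 × 3^2 × 13
gcd(558, 342, 468) = 2 × 3^2 = 18.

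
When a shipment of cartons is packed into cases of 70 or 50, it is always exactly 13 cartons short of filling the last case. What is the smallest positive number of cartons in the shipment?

337

Being 13 short of a full case of size k means N ≡ −13 (mod k), i.e. N + 13 is a multiple of each size.
70 = 2 × 5 × 7
50 = 2 × 5^2
LCM(70, 50) = 2 × 5^2 × 7 = 350.
Smallest positive N is 350 − 13 = 337.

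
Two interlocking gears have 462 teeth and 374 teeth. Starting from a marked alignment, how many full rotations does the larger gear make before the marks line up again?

17 rotations

The first common completion time is the LCM of the periods.
462 = 2 × 3 × 7 × 11
374 = 2 × 11 × 17
LCM(462, 374) = 2 × 3 × 7 × 11 × 17 = 7854.
Rotations for period 462: 7854 / 462 = 17.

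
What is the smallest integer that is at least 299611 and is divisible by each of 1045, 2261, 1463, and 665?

The integer must be a common multiple of 1045, 2261, 1463, and 665, so a multiple of their LCM.
1045 = 5 × 11 × 19
2261 = 7 × 17 × 19
1463 = 7 × 11 × 19
665 = 5 × 7 × 19
LCM(1045, 2261, 1463, 665) = 5 × 7 × 11 × 17 × 19 = 124355.
Smallest multiple of 124355 that is ≥ 299611: ⌈299611/124355⌉ × 124355 = 3 × 124355 = 373065.

373065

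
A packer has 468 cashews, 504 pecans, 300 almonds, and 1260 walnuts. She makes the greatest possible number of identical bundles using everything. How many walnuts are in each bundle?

Number of bundles = gcd(468, 504, 300, 1260).
468 = 2^2 × 3^2 × 13
504 = 2^3 × 3^2 × 7
300 = 2^2 × 3 × 5^2
1260 = 2^2 × 3^2 × 5 × 7
gcd(468, 504, 300, 1260) = 2^2 × 3 = 12.
walnuts per bundle = 1260 / 12 = 105.

105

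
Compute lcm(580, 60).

1740

580 = 2^2 × 5 × 29
60 = 2^2 × 3 × 5
LCM(580, 60) = 2^2 × 3 × 5 × 29 = 1740.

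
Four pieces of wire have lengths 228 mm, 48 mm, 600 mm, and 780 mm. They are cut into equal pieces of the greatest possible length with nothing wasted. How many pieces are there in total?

138

Piece length = gcd(228, 48, 600, 780).
228 = 2^2 × 3 × 19
48 = 2^4 × 3
600 = 2^3 × 3 × 5^2
780 = 2^2 × 3 × 5 × 13
gcd(228, 48, 600, 780) = 2^2 × 3 = 12.
Total pieces = 228/12 + 48/12 + 600/12 + 780/12 = 19 + 4 + 50 + 65 = 138.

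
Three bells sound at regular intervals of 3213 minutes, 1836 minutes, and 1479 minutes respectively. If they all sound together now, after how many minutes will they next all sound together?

372708 minutes

We need the least common multiple of the intervals.
3213 = 3^3 × 7 × 17
1836 = 2^2 × 3^3 × 17
1479 = 3 × 17 × 29
LCM(3213, 1836, 1479) = 2^2 × 3^3 × 7 × 17 × 29 = 372708.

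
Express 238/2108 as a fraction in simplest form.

7/62

238 = 2 × 7 × 17
2108 = 2^2 × 17 × 31
gcd(238, 2108) = 2 × 17 = 34.
Divide numerator and denominator by 34: 238/2108 = 7/62.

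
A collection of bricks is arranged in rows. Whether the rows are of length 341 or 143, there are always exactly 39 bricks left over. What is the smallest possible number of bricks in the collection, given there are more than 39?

N − 39 must be a common multiple of 341 and 143.
341 = 11 × 31
143 = 11 × 13
LCM(341, 143) = 11 × 13 × 31 = 4433.
Smallest N > 39 is LCM + 39 = 4433 + 39 = 4472.

4472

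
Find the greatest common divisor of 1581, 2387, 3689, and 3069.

31

1581 = 3 × 17 × 31
2387 = 7 × 11 × 31
3689 = 7 × 17 × 31
3069 = 3^2 × 11 × 31
gcd(1581, 2387, 3689, 3069) = 31.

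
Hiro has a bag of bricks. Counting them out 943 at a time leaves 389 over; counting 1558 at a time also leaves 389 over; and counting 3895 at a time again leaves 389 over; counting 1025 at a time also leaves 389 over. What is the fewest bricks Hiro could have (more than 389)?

N − 389 must be a common multiple of 943, 1558, 3895, and 1025.
943 = 23 × 41
1558 = 2 × 19 × 41
3895 = 5 × 19 × 41
1025 = 5^2 × 41
LCM(943, 1558, 3895, 1025) = 2 × 5^2 × 19 × 23 × 41 = 895850.
Smallest N > 389 is LCM + 389 = 895850 + 389 = 896239.

896239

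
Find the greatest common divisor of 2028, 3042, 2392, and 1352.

26

2028 = 2^2 × 3 × 13^2
3042 = 2 × 3^2 × 13^2
2392 = 2^3 × 13 × 23
1352 = 2^3 × 13^2
gcd(2028, 3042, 2392, 1352) = 2 × 13 = 26.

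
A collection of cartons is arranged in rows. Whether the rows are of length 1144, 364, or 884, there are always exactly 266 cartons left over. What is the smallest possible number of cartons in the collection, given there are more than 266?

N − 266 must be a common multiple of 1144, 364, and 884.
1144 = 2^3 × 11 × 13
364 = 2^2 × 7 × 13
884 = 2^2 × 13 × 17
LCM(1144, 364, 884) = 2^3 × 7 × 11 × 13 × 17 = 136136.
Smallest N > 266 is LCM + 266 = 136136 + 266 = 136402.

136402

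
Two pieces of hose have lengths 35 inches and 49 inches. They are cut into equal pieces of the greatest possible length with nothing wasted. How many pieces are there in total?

12

Piece length = gcd(35, 49).
35 = 5 × 7
49 = 7^2
gcd(35, 49) = 7.
Total pieces = 35/7 + 49/7 = 5 + 7 = 12.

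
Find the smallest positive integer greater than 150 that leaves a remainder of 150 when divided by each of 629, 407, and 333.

N − 150 must be a common multiple of 629, 407, and 333.
629 = 17 × 37
407 = 11 × 37
333 = 3^2 × 37
LCM(629, 407, 333) = 3^2 × 11 × 17 × 37 = 62271.
Smallest N > 150 is LCM + 150 = 62271 + 150 = 62421.

62421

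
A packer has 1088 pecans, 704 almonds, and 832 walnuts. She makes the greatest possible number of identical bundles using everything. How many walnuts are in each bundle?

Number of bundles = gcd(1088, 704, 832).
1088 = 2^6 × 17
704 = 2^6 × 11
832 = 2^6 × 13
gcd(1088, 704, 832) = 2^6 = 64.
walnuts per bundle = 832 / 64 = 13.

13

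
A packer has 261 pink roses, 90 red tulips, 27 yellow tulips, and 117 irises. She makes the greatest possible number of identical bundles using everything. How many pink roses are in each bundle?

Number of bundles = gcd(261, 90, 27, 117).
261 = 3^2 × 29
90 = 2 × 3^2 × 5
27 = 3^3
117 = 3^2 × 13
gcd(261, 90, 27, 117) = 3^2 = 9.
pink roses per bundle = 261 / 9 = 29.

29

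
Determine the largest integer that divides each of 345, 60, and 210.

15

345 = 3 × 5 × 23
60 = 2^2 × 3 × 5
210 = 2 × 3 × 5 × 7
gcd(345, 60, 210) = 3 × 5 = 15.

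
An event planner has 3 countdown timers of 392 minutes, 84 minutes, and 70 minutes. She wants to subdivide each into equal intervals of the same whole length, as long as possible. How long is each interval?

The interval must divide each timer length; the longest such is the gcd.
392 = 2^3 × 7^2
84 = 2^2 × 3 × 7
70 = 2 × 5 × 7
gcd(392, 84, 70) = 2 × 7 = 14.

14 minutes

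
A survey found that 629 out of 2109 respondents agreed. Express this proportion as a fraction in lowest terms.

629 = 17 × 37
2109 = 3 × 19 × 37
gcd(629, 2109) = 37.
Divide numerator and denominator by 37: 629/2109 = 17/57.

17/57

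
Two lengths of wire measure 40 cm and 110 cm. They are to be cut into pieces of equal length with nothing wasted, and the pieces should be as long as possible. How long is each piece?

10 cm

The greatest length dividing all of 40 and 110 is their gcd.
40 = 2^3 × 5
110 = 2 × 5 × 11
gcd(40, 110) = 2 × 5 = 10.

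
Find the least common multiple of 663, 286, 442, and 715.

663 = 3 × 13 × 17
286 = 2 × 11 × 13
442 = 2 × 13 × 17
715 = 5 × 11 × 13
LCM(663, 286, 442, 715) = 2 × 3 × 5 × 11 × 13 × 17 = 72930.

72930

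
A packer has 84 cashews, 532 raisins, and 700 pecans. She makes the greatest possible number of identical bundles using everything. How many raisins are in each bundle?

Number of bundles = gcd(84, 532, 700).
84 = 2^2 × 3 × 7
532 = 2^2 × 7 × 19
700 = 2^2 × 5^2 × 7
gcd(84, 532, 700) = 2^2 × 7 = 28.
raisins per bundle = 532 / 28 = 19.

19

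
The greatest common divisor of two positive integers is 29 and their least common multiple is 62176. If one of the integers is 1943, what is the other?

928

For two integers, gcd × lcm = product, so the other is (29 × 62176) / 1943 = 1803104 / 1943 = 928.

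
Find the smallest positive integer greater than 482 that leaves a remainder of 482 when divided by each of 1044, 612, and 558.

550670

N − 482 must be a common multiple of 1044, 612, and 558.
1044 = 2^2 × 3^2 × 29
612 = 2^2 × 3^2 × 17
558 = 2 × 3^2 × 31
LCM(1044, 612, 558) = 2^2 × 3^2 × 17 × 29 × 31 = 550188.
Smallest N > 482 is LCM + 482 = 550188 + 482 = 550670.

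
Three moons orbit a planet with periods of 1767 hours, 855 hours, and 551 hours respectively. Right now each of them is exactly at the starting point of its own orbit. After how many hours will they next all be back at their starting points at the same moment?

768645 hours

They coincide at every common multiple of the periods; the first is the LCM.
1767 = 3 × 19 × 31
855 = 3^2 × 5 × 19
551 = 19 × 29
LCM(1767, 855, 551) = 3^2 × 5 × 19 × 29 × 31 = 768645.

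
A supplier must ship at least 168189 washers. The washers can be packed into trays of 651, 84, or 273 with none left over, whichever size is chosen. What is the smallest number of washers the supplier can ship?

169260

The number of washers must be a common multiple of 651, 84, and 273, so a multiple of their LCM.
651 = 3 × 7 × 31
84 = 2^2 × 3 × 7
273 = 3 × 7 × 13
LCM(651, 84, 273) = 2^2 × 3 × 7 × 13 × 31 = 33852.
Smallest multiple of 33852 that is ≥ 168189: ⌈168189/33852⌉ × 33852 = 5 × 33852 = 169260.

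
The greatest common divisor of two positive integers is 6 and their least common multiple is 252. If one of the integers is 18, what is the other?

84

For two integers, gcd × lcm = product, so the other is (6 × 252) / 18 = 1512 / 18 = 84.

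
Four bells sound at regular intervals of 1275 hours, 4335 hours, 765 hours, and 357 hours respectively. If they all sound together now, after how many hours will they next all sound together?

The first simultaneous occurrence is after LCM of the individual periods.
1275 = 3 × 5^2 × 17
4335 = 3 × 5 × 17^2
765 = 3^2 × 5 × 17
357 = 3 × 7 × 17
LCM(1275, 4335, 765, 357) = 3^2 × 5^2 × 7 × 17^2 = 455175.

455175 hours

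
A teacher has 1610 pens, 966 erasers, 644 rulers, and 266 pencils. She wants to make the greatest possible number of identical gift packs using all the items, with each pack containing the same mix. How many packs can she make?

The pack count must divide each quantity, so the greatest is gcd(1610, 966, 644, 266).
1610 = 2 × 5 × 7 × 23
966 = 2 × 3 × 7 × 23
644 = 2^2 × 7 × 23
266 = 2 × 7 × 19
gcd(1610, 966, 644, 266) = 2 × 7 = 14.

14 packs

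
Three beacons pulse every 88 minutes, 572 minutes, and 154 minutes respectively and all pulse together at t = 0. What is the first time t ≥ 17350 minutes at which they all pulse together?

Joint pulses occur at multiples of LCM(88, 572, 154).
88 = 2^3 × 11
572 = 2^2 × 11 × 13
154 = 2 × 7 × 11
LCM(88, 572, 154) = 2^3 × 7 × 11 × 13 = 8008.
Smallest multiple of 8008 that is ≥ 17350: ⌈17350/8008⌉ × 8008 = 3 × 8008 = 24024.

24024 minutes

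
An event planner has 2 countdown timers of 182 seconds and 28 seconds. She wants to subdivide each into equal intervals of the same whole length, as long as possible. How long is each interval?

14 seconds

The interval must divide each timer length; the longest such is the gcd.
182 = 2 × 7 × 13
28 = 2^2 × 7
gcd(182, 28) = 2 × 7 = 14.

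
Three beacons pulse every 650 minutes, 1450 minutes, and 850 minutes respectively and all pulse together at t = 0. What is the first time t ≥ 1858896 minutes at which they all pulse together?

1922700 minutes

Joint pulses occur at multiples of LCM(650, 1450, 850).
650 = 2 × 5^2 × 13
1450 = 2 × 5^2 × 29
850 = 2 × 5^2 × 17
LCM(650, 1450, 850) = 2 × 5^2 × 13 × 17 × 29 = 320450.
Smallest multiple of 320450 that is ≥ 1858896: ⌈1858896/320450⌉ × 320450 = 6 × 320450 = 1922700.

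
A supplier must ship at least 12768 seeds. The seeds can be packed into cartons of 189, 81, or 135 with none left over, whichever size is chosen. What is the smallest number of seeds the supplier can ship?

The number of seeds must be a common multiple of 189, 81, and 135, so a multiple of their LCM.
189 = 3^3 × 7
81 = 3^4
135 = 3^3 × 5
LCM(189, 81, 135) = 3^4 × 5 × 7 = 2835.
Smallest multiple of 2835 that is ≥ 12768: ⌈12768/2835⌉ × 2835 = 5 × 2835 = 14175.

14175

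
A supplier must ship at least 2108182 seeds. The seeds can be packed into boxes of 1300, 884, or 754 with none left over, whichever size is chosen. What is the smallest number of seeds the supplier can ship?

The number of seeds must be a common multiple of 1300, 884, and 754, so a multiple of their LCM.
1300 = 2^2 × 5^2 × 13
884 = 2^2 × 13 × 17
754 = 2 × 13 × 29
LCM(1300, 884, 754) = 2^2 × 5^2 × 13 × 17 × 29 = 640900.
Smallest multiple of 640900 that is ≥ 2108182: ⌈2108182/640900⌉ × 640900 = 4 × 640900 = 2563600.

2563600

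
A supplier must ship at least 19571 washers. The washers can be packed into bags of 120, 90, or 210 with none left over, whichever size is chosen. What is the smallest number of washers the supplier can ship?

20160

The number of washers must be a common multiple of 120, 90, and 210, so a multiple of their LCM.
120 = 2^3 × 3 × 5
90 = 2 × 3^2 × 5
210 = 2 × 3 × 5 × 7
LCM(120, 90, 210) = 2^3 × 3^2 × 5 × 7 = 2520.
Smallest multiple of 2520 that is ≥ 19571: ⌈19571/2520⌉ × 2520 = 8 × 2520 = 20160.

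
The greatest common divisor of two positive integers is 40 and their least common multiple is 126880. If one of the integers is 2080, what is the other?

For two integers, gcd × lcm = product, so the other is (40 × 126880) / 2080 = 5075200 / 2080 = 2440.

2440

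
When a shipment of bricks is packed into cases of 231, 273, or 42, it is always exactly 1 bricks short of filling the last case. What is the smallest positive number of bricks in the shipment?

Being 1 short of a full case of size k means N ≡ −1 (mod k), i.e. N + 1 is a multiple of each size.
231 = 3 × 7 × 11
273 = 3 × 7 × 13
42 = 2 × 3 × 7
LCM(231, 273, 42) = 2 × 3 × 7 × 11 × 13 = 6006.
Smallest positive N is 6006 − 1 = 6005.

6005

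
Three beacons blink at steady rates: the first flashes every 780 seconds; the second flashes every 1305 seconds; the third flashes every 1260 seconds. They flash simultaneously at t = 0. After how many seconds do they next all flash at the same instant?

The first simultaneous occurrence is after LCM of the individual periods.
780 = 2^2 × 3 × 5 × 13
1305 = 3^2 × 5 × 29
1260 = 2^2 × 3^2 × 5 × 7
LCM(780, 1305, 1260) = 2^2 × 3^2 × 5 × 7 × 13 × 29 = 475020.

475020 seconds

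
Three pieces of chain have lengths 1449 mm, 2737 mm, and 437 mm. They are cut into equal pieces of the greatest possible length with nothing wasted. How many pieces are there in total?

Piece length = gcd(1449, 2737, 437).
1449 = 3^2 × 7 × 23
2737 = 7 × 17 × 23
437 = 19 × 23
gcd(1449, 2737, 437) = 23.
Total pieces = 1449/23 + 2737/23 + 437/23 = 63 + 119 + 19 = 201.

201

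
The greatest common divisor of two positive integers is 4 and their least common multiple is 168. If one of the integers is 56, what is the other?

12

For two integers, gcd × lcm = product, so the other is (4 × 168) / 56 = 672 / 56 = 12.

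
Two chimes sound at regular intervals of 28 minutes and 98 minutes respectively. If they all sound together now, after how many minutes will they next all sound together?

We need the least common multiple of the intervals.
28 = 2^2 × 7
98 = 2 × 7^2
LCM(28, 98) = 2^2 × 7^2 = 196.

196 minutes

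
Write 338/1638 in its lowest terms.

338 = 2 × 13^2
1638 = 2 × 3^2 × 7 × 13
gcd(338, 1638) = 2 × 13 = 26.
Divide numerator and denominator by 26: 338/1638 = 13/63.

13/63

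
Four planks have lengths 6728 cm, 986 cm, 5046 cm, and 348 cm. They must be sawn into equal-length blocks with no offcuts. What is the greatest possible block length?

58 cm

The block length must divide every plank, so the greatest is gcd(6728, 986, 5046, 348).
6728 = 2^3 × 29^2
986 = 2 × 17 × 29
5046 = 2 × 3 × 29^2
348 = 2^2 × 3 × 29
gcd(6728, 986, 5046, 348) = 2 × 29 = 58.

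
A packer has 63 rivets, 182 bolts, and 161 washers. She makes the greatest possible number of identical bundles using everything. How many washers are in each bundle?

Number of bundles = gcd(63, 182, 161).
63 = 3^2 × 7
182 = 2 × 7 × 13
161 = 7 × 23
gcd(63, 182, 161) = 7.
washers per bundle = 161 / 7 = 23.

23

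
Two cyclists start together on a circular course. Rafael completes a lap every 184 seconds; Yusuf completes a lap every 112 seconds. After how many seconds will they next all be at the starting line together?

The first simultaneous occurrence is after LCM of the individual periods.
184 = 2^3 × 23
112 = 2^4 × 7
LCM(184, 112) = 2^4 × 7 × 23 = 2576.

2576 seconds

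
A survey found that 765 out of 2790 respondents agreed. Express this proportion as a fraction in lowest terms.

765 = 3^2 × 5 × 17
2790 = 2 × 3^2 × 5 × 31
gcd(765, 2790) = 3^2 × 5 = 45.
Divide numerator and denominator by 45: 765/2790 = 17/62.

17/62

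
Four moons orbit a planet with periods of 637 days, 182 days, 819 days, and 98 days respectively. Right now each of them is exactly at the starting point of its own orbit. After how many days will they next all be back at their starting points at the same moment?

We need the least common multiple of the intervals.
637 = 7^2 × 13
182 = 2 × 7 × 13
819 = 3^2 × 7 × 13
98 = 2 × 7^2
LCM(637, 182, 819, 98) = 2 × 3^2 × 7^2 × 13 = 11466.

11466 days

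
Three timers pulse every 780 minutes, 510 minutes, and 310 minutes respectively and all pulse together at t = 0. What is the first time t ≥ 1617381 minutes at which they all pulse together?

1644240 minutes

Joint pulses occur at multiples of LCM(780, 510, 310).
780 = 2^2 × 3 × 5 × 13
510 = 2 × 3 × 5 × 17
310 = 2 × 5 × 31
LCM(780, 510, 310) = 2^2 × 3 × 5 × 13 × 17 × 31 = 411060.
Smallest multiple of 411060 that is ≥ 1617381: ⌈1617381/411060⌉ × 411060 = 4 × 411060 = 1644240.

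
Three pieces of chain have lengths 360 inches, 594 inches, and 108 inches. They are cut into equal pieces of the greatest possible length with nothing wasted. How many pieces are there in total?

59

Piece length = gcd(360, 594, 108).
360 = 2^3 × 3^2 × 5
594 = 2 × 3^3 × 11
108 = 2^2 × 3^3
gcd(360, 594, 108) = 2 × 3^2 = 18.
Total pieces = 360/18 + 594/18 + 108/18 = 20 + 33 + 6 = 59.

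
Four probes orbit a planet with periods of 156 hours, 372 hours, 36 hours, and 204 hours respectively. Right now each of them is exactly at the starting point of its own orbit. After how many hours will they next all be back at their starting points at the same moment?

We need the least common multiple of the intervals.
156 = 2^2 × 3 × 13
372 = 2^2 × 3 × 31
36 = 2^2 × 3^2
204 = 2^2 × 3 × 17
LCM(156, 372, 36, 204) = 2^2 × 3^2 × 13 × 17 × 31 = 246636.

246636 hours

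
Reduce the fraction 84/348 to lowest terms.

7/29

84 = 2^2 × 3 × 7
348 = 2^2 × 3 × 29
gcd(84, 348) = 2^2 × 3 = 12.
Divide numerator and denominator by 12: 84/348 = 7/29.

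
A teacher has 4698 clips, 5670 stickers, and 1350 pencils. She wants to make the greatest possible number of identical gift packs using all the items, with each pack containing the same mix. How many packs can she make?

54 packs

The pack count must divide each quantity, so the greatest is gcd(4698, 5670, 1350).
4698 = 2 × 3^4 × 29
5670 = 2 × 3^4 × 5 × 7
1350 = 2 × 3^3 × 5^2
gcd(4698, 5670, 1350) = 2 × 3^3 = 54.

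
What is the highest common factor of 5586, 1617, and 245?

49

5586 = 2 × 3 × 7^2 × 19
1617 = 3 × 7^2 × 11
245 = 5 × 7^2
gcd(5586, 1617, 245) = 7^2 = 49.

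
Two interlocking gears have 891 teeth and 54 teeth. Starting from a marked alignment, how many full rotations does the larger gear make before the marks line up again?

2 rotations

They are all back at their starting positions together after one LCM of the periods.
891 = 3^4 × 11
54 = 2 × 3^3
LCM(891, 54) = 2 × 3^4 × 11 = 1782.
Rotations for period 891: 1782 / 891 = 2.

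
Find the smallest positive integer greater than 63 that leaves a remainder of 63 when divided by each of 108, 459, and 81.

5571

N − 63 must be a common multiple of 108, 459, and 81.
108 = 2^2 × 3^3
459 = 3^3 × 17
81 = 3^4
LCM(108, 459, 81) = 2^2 × 3^4 × 17 = 5508.
Smallest N > 63 is LCM + 63 = 5508 + 63 = 5571.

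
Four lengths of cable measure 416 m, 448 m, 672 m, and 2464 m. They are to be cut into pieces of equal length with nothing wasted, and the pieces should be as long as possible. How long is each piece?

Each piece length must divide every original length, so the longest possible is gcd(416, 448, 672, 2464).
416 = 2^5 × 13
448 = 2^6 × 7
672 = 2^5 × 3 × 7
2464 = 2^5 × 7 × 11
gcd(416, 448, 672, 2464) = 2^5 = 32.

32 m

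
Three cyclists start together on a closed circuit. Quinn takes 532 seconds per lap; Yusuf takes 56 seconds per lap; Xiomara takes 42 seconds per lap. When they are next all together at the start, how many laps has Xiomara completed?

They are all back at their starting positions together after one LCM of the periods.
532 = 2^2 × 7 × 19
56 = 2^3 × 7
42 = 2 × 3 × 7
LCM(532, 56, 42) = 2^3 × 3 × 7 × 19 = 3192.
Laps for period 42: 3192 / 42 = 76.

76 laps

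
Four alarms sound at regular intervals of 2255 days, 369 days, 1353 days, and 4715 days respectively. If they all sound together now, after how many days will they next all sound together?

We need the least common multiple of the intervals.
2255 = 5 × 11 × 41
369 = 3^2 × 41
1353 = 3 × 11 × 41
4715 = 5 × 23 × 41
LCM(2255, 369, 1353, 4715) = 3^2 × 5 × 11 × 23 × 41 = 466785.

466785 days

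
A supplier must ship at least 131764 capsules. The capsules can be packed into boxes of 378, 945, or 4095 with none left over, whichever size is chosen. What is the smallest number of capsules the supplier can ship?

The number of capsules must be a common multiple of 378, 945, and 4095, so a multiple of their LCM.
378 = 2 × 3^3 × 7
945 = 3^3 × 5 × 7
4095 = 3^2 × 5 × 7 × 13
LCM(378, 945, 4095) = 2 × 3^3 × 5 × 7 × 13 = 24570.
Smallest multiple of 24570 that is ≥ 131764: ⌈131764/24570⌉ × 24570 = 6 × 24570 = 147420.

147420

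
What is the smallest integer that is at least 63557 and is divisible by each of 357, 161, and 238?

65688

The integer must be a common multiple of 357, 161, and 238, so a multiple of their LCM.
357 = 3 × 7 × 17
161 = 7 × 23
238 = 2 × 7 × 17
LCM(357, 161, 238) = 2 × 3 × 7 × 17 × 23 = 16422.
Smallest multiple of 16422 that is ≥ 63557: ⌈63557/16422⌉ × 16422 = 4 × 16422 = 65688.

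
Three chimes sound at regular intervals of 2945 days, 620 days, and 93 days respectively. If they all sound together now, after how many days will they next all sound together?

We need the least common multiple of the intervals.
2945 = 5 × 19 × 31
620 = 2^2 × 5 × 31
93 = 3 × 31
LCM(2945, 620, 93) = 2^2 × 3 × 5 × 19 × 31 = 35340.

35340 days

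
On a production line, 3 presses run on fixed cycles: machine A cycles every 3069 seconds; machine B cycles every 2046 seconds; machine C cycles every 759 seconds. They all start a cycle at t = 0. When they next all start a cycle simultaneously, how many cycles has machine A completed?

The first common completion time is the LCM of the periods.
3069 = 3^2 × 11 × 31
2046 = 2 × 3 × 11 × 31
759 = 3 × 11 × 23
LCM(3069, 2046, 759) = 2 × 3^2 × 11 × 23 × 31 = 141174.
Cycles for period 3069: 141174 / 3069 = 46.

46 cycles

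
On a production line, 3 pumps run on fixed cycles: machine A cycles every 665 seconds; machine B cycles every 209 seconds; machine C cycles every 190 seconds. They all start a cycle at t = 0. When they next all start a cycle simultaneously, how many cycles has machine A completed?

22 cycles

The first common completion time is the LCM of the periods.
665 = 5 × 7 × 19
209 = 11 × 19
190 = 2 × 5 × 19
LCM(665, 209, 190) = 2 × 5 × 7 × 11 × 19 = 14630.
Cycles for period 665: 14630 / 665 = 22.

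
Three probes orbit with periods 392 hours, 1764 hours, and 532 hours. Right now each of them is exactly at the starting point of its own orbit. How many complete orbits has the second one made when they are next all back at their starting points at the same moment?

All finish a whole number of cycles simultaneously at t = LCM of the periods.
392 = 2^3 × 7^2
1764 = 2^2 × 3^2 × 7^2
532 = 2^2 × 7 × 19
LCM(392, 1764, 532) = 2^3 × 3^2 × 7^2 × 19 = 67032.
Orbits for period 1764: 67032 / 1764 = 38.

38 orbits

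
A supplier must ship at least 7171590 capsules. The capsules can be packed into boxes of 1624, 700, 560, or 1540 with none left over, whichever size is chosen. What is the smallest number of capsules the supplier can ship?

The number of capsules must be a common multiple of 1624, 700, 560, and 1540, so a multiple of their LCM.
1624 = 2^3 × 7 × 29
700 = 2^2 × 5^2 × 7
560 = 2^4 × 5 × 7
1540 = 2^2 × 5 × 7 × 11
LCM(1624, 700, 560, 1540) = 2^4 × 5^2 × 7 × 11 × 29 = 893200.
Smallest multiple of 893200 that is ≥ 7171590: ⌈7171590/893200⌉ × 893200 = 9 × 893200 = 8038800.

8038800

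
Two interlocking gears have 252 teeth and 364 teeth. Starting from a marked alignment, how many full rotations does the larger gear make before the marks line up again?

9 rotations

They are all back at their starting positions together after one LCM of the periods.
252 = 2^2 × 3^2 × 7
364 = 2^2 × 7 × 13
LCM(252, 364) = 2^2 × 3^2 × 7 × 13 = 3276.
Rotations for period 364: 3276 / 364 = 9.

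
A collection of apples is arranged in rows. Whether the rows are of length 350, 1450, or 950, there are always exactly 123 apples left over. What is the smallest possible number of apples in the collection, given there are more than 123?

N − 123 must be a common multiple of 350, 1450, and 950.
350 = 2 × 5^2 × 7
1450 = 2 × 5^2 × 29
950 = 2 × 5^2 × 19
LCM(350, 1450, 950) = 2 × 5^2 × 7 × 19 × 29 = 192850.
Smallest N > 123 is LCM + 123 = 192850 + 123 = 192973.

192973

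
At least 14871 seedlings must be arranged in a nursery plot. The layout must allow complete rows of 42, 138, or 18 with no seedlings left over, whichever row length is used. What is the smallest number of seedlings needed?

17388

The number of seedlings must be a common multiple of 42, 138, and 18, so a multiple of their LCM.
42 = 2 × 3 × 7
138 = 2 × 3 × 23
18 = 2 × 3^2
LCM(42, 138, 18) = 2 × 3^2 × 7 × 23 = 2898.
Smallest multiple of 2898 that is ≥ 14871: ⌈14871/2898⌉ × 2898 = 6 × 2898 = 17388.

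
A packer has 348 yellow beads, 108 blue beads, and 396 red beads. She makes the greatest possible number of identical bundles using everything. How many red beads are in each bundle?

33

Number of bundles = gcd(348, 108, 396).
348 = 2^2 × 3 × 29
108 = 2^2 × 3^3
396 = 2^2 × 3^2 × 11
gcd(348, 108, 396) = 2^2 × 3 = 12.
red beads per bundle = 396 / 12 = 33.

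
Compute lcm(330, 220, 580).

19140

330 = 2 × 3 × 5 × 11
220 = 2^2 × 5 × 11
580 = 2^2 × 5 × 29
LCM(330, 220, 580) = 2^2 × 3 × 5 × 11 × 29 = 19140.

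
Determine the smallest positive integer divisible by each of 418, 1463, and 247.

38038

418 = 2 × 11 × 19
1463 = 7 × 11 × 19
247 = 13 × 19
LCM(418, 1463, 247) = 2 × 7 × 11 × 13 × 19 = 38038.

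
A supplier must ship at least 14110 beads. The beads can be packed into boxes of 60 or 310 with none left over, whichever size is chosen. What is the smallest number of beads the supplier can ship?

14880

The number of beads must be a common multiple of 60 and 310, so a multiple of their LCM.
60 = 2^2 × 3 × 5
310 = 2 × 5 × 31
LCM(60, 310) = 2^2 × 3 × 5 × 31 = 1860.
Smallest multiple of 1860 that is ≥ 14110: ⌈14110/1860⌉ × 1860 = 8 × 1860 = 14880.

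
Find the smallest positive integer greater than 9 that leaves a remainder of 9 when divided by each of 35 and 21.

N − 9 must be a common multiple of 35 and 21.
35 = 5 × 7
21 = 3 × 7
LCM(35, 21) = 3 × 5 × 7 = 105.
Smallest N > 9 is LCM + 9 = 105 + 9 = 114.

114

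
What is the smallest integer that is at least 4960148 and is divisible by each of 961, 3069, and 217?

The integer must be a common multiple of 961, 3069, and 217, so a multiple of their LCM.
961 = 31^2
3069 = 3^2 × 11 × 31
217 = 7 × 31
LCM(961, 3069, 217) = 3^2 × 7 × 11 × 31^2 = 665973.
Smallest multiple of 665973 that is ≥ 4960148: ⌈4960148/665973⌉ × 665973 = 8 × 665973 = 5327784.

5327784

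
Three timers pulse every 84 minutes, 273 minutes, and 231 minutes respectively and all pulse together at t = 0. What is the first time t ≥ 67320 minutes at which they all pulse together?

Joint pulses occur at multiples of LCM(84, 273, 231).
84 = 2^2 × 3 × 7
273 = 3 × 7 × 13
231 = 3 × 7 × 11
LCM(84, 273, 231) = 2^2 × 3 × 7 × 11 × 13 = 12012.
Smallest multiple of 12012 that is ≥ 67320: ⌈67320/12012⌉ × 12012 = 6 × 12012 = 72072.

72072 minutes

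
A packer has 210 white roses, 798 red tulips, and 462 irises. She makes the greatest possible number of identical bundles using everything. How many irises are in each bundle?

Number of bundles = gcd(210, 798, 462).
210 = 2 × 3 × 5 × 7
798 = 2 × 3 × 7 × 19
462 = 2 × 3 × 7 × 11
gcd(210, 798, 462) = 2 × 3 × 7 = 42.
irises per bundle = 462 / 42 = 11.

11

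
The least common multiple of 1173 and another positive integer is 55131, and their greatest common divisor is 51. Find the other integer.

gcd × lcm = product of the two integers, so the other integer is (51 × 55131) / 1173 = 2397.

2397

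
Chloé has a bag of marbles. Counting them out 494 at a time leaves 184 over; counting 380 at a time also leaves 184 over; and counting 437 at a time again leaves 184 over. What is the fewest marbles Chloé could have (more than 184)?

N − 184 must be a common multiple of 494, 380, and 437.
494 = 2 × 13 × 19
380 = 2^2 × 5 × 19
437 = 19 × 23
LCM(494, 380, 437) = 2^2 × 5 × 13 × 19 × 23 = 113620.
Smallest N > 184 is LCM + 184 = 113620 + 184 = 113804.

113804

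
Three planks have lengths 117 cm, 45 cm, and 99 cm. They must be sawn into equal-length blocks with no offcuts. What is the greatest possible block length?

9 cm

The block length must divide every plank, so the greatest is gcd(117, 45, 99).
117 = 3^2 × 13
45 = 3^2 × 5
99 = 3^2 × 11
gcd(117, 45, 99) = 3^2 = 9.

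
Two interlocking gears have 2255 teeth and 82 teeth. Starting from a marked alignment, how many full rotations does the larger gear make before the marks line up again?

The first common completion time is the LCM of the periods.
2255 = 5 × 11 × 41
82 = 2 × 41
LCM(2255, 82) = 2 × 5 × 11 × 41 = 4510.
Rotations for period 2255: 4510 / 2255 = 2.

2 rotations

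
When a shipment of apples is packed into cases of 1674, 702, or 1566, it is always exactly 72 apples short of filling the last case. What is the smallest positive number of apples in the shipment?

631026

Being 72 short of a full case of size k means N ≡ −72 (mod k), i.e. N + 72 is a multiple of each size.
1674 = 2 × 3^3 × 31
702 = 2 × 3^3 × 13
1566 = 2 × 3^3 × 29
LCM(1674, 702, 1566) = 2 × 3^3 × 13 × 29 × 31 = 631098.
Smallest positive N is 631098 − 72 = 631026.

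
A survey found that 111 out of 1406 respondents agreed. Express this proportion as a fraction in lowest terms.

3/38

111 = 3 × 37
1406 = 2 × 19 × 37
gcd(111, 1406) = 37.
Divide numerator and denominator by 37: 111/1406 = 3/38.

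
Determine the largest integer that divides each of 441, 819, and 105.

441 = 3^2 × 7^2
819 = 3^2 × 7 × 13
105 = 3 × 5 × 7
gcd(441, 819, 105) = 3 × 7 = 21.

21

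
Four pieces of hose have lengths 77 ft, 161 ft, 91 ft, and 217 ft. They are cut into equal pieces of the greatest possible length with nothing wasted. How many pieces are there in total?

Piece length = gcd(77, 161, 91, 217).
77 = 7 × 11
161 = 7 × 23
91 = 7 × 13
217 = 7 × 31
gcd(77, 161, 91, 217) = 7.
Total pieces = 77/7 + 161/7 + 91/7 + 217/7 = 11 + 23 + 13 + 31 = 78.

78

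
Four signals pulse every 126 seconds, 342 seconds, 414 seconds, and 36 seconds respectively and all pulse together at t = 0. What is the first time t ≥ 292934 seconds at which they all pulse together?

Joint pulses occur at multiples of LCM(126, 342, 414, 36).
126 = 2 × 3^2 × 7
342 = 2 × 3^2 × 19
414 = 2 × 3^2 × 23
36 = 2^2 × 3^2
LCM(126, 342, 414, 36) = 2^2 × 3^2 × 7 × 19 × 23 = 110124.
Smallest multiple of 110124 that is ≥ 292934: ⌈292934/110124⌉ × 110124 = 3 × 110124 = 330372.

330372 seconds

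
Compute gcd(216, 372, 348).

216 = 2^3 × 3^3
372 = 2^2 × 3 × 31
348 = 2^2 × 3 × 29
gcd(216, 372, 348) = 2^2 × 3 = 12.

12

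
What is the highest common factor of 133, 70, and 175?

133 = 7 × 19
70 = 2 × 5 × 7
175 = 5^2 × 7
gcd(133, 70, 175) = 7.

7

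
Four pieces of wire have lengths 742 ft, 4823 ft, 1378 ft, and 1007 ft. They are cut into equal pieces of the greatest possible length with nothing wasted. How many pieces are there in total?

Piece length = gcd(742, 4823, 1378, 1007).
742 = 2 × 7 × 53
4823 = 7 × 13 × 53
1378 = 2 × 13 × 53
1007 = 19 × 53
gcd(742, 4823, 1378, 1007) = 53.
Total pieces = 742/53 + 4823/53 + 1378/53 + 1007/53 = 14 + 91 + 26 + 19 = 150.

150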